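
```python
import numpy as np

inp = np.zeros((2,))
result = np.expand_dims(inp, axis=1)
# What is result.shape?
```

(2, 1)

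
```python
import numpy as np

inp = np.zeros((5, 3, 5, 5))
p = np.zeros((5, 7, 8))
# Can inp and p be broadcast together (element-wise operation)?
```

No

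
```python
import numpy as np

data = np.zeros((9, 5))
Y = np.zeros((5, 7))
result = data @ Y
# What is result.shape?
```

(9, 7)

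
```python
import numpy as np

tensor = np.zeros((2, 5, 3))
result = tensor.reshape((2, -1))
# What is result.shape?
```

(2, 15)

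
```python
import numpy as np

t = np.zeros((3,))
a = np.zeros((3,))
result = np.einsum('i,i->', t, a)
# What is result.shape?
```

()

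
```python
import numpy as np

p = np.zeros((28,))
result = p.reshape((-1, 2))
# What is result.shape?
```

(14, 2)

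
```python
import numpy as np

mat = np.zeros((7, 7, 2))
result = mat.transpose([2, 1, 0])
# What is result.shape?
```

(2, 7, 7)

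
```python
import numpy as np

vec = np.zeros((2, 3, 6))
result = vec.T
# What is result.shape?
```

(6, 3, 2)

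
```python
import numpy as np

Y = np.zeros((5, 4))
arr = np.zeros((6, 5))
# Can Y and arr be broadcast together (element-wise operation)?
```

No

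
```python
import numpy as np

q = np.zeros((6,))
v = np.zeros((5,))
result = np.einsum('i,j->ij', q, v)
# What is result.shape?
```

(6, 5)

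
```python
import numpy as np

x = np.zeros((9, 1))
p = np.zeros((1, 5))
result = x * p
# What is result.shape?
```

(9, 5)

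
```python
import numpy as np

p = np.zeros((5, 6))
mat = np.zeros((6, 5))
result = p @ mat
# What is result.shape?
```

(5, 5)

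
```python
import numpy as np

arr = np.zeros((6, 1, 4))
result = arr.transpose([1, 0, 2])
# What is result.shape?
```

(1, 6, 4)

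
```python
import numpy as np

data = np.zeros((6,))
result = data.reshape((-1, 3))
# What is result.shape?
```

(2, 3)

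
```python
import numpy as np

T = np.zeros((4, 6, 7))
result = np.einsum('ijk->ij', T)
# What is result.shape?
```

(4, 6)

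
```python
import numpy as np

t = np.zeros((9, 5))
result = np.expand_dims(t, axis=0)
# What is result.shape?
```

(1, 9, 5)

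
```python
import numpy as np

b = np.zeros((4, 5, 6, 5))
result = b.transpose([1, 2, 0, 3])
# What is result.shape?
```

(5, 6, 4, 5)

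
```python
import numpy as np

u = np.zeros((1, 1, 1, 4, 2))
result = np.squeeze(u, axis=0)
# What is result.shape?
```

(1, 1, 4, 2)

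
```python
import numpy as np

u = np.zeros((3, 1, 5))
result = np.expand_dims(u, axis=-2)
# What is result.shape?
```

(3, 1, 1, 5)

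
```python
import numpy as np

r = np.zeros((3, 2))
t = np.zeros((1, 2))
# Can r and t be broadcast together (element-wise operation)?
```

Yes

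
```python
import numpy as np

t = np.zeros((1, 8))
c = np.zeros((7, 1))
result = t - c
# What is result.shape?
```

(7, 8)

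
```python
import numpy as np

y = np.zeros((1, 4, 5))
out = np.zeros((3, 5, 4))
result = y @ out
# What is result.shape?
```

(3, 4, 4)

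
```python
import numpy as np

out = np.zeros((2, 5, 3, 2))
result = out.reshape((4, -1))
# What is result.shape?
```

(4, 15)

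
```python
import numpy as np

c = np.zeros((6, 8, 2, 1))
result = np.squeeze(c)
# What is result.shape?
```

(6, 8, 2)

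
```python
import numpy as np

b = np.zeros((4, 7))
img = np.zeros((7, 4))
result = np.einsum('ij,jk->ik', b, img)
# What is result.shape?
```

(4, 4)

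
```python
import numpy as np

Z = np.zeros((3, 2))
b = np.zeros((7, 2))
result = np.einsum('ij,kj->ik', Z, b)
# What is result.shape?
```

(3, 7)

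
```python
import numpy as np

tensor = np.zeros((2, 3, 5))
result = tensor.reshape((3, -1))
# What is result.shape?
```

(3, 10)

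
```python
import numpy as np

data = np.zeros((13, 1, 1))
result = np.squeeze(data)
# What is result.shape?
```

(13,)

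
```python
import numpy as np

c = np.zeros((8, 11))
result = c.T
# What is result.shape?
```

(11, 8)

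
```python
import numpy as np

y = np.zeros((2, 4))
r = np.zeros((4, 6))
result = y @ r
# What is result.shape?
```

(2, 6)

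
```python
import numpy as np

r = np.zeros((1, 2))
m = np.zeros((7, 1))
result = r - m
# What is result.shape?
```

(7, 2)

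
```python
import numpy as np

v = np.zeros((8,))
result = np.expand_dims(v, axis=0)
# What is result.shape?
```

(1, 8)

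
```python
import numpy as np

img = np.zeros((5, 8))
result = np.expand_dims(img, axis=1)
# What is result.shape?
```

(5, 1, 8)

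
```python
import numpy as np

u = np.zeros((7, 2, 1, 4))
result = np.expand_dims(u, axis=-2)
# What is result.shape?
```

(7, 2, 1, 1, 4)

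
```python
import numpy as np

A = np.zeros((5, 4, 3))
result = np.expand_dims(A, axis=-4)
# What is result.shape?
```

(1, 5, 4, 3)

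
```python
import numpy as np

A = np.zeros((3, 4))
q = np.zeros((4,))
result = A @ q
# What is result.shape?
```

(3,)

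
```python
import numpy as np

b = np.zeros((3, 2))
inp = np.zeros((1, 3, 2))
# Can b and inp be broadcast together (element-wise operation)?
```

Yes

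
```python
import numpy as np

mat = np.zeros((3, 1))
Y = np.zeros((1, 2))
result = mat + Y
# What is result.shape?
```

(3, 2)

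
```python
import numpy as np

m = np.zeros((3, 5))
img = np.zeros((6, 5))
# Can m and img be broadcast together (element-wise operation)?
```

No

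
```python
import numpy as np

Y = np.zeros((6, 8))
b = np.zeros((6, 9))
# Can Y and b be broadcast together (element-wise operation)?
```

No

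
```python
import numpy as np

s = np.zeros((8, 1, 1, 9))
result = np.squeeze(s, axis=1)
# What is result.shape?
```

(8, 1, 9)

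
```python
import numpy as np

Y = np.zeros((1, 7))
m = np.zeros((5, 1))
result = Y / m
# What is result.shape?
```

(5, 7)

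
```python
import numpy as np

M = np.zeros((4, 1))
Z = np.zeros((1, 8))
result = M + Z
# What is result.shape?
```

(4, 8)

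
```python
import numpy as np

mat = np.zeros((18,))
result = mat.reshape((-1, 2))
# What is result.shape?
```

(9, 2)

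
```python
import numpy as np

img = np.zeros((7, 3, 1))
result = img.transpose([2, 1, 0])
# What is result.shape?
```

(1, 3, 7)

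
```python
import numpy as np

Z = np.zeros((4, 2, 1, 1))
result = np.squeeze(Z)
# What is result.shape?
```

(4, 2)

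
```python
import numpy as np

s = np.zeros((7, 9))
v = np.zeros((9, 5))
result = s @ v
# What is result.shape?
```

(7, 5)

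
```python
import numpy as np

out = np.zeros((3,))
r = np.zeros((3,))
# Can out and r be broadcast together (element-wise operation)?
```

Yes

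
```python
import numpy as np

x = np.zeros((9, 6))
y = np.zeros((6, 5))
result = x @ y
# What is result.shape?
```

(9, 5)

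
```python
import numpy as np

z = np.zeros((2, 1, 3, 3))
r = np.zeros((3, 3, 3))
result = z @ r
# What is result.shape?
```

(2, 3, 3, 3)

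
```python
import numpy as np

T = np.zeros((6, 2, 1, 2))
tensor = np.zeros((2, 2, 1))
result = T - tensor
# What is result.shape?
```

(6, 2, 2, 2)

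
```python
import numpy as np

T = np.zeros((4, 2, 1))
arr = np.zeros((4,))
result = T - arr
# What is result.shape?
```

(4, 2, 4)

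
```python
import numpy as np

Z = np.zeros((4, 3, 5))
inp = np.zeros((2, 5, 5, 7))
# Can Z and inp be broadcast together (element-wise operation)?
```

No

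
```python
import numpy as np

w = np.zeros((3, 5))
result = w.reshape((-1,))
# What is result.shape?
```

(15,)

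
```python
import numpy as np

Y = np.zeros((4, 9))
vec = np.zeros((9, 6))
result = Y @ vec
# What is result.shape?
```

(4, 6)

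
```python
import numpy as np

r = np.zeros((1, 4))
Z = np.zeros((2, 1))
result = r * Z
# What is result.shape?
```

(2, 4)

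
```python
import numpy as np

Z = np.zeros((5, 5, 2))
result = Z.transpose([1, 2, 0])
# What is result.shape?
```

(5, 2, 5)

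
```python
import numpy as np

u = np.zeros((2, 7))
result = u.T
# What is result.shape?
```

(7, 2)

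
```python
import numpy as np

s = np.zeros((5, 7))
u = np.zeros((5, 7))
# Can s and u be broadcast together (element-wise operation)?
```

Yes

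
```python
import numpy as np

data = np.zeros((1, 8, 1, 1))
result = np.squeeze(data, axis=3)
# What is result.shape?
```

(1, 8, 1)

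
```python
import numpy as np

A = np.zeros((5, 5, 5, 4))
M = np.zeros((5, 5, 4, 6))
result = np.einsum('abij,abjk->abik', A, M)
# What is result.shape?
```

(5, 5, 5, 6)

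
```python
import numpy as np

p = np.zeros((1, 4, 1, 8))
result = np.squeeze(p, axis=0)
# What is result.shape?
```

(4, 1, 8)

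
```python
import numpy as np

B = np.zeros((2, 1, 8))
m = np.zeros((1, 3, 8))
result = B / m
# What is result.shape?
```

(2, 3, 8)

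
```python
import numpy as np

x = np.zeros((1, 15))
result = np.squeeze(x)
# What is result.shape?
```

(15,)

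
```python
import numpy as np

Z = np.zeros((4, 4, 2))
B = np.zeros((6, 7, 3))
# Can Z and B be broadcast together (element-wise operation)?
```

No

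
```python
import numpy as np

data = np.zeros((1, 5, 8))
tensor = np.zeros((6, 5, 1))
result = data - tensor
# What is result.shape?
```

(6, 5, 8)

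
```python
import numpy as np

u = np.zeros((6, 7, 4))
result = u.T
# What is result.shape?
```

(4, 7, 6)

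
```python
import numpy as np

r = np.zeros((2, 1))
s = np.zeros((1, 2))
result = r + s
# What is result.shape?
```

(2, 2)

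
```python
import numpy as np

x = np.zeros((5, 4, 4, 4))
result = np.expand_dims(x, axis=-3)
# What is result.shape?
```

(5, 4, 1, 4, 4)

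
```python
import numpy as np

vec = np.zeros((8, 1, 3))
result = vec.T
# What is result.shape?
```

(3, 1, 8)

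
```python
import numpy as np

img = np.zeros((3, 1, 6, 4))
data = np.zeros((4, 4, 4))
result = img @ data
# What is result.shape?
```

(3, 4, 6, 4)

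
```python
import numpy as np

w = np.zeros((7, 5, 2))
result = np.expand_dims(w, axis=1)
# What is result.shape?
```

(7, 1, 5, 2)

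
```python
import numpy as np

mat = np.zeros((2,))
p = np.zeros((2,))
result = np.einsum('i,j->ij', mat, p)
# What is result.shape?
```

(2, 2)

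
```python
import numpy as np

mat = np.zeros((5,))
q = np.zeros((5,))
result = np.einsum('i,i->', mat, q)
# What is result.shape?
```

()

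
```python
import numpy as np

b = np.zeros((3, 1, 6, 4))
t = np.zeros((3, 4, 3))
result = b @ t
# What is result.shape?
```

(3, 3, 6, 3)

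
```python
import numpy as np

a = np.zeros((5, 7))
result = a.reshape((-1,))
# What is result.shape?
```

(35,)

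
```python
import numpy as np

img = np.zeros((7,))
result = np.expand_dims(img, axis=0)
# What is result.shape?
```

(1, 7)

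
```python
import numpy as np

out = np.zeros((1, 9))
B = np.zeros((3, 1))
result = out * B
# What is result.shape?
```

(3, 9)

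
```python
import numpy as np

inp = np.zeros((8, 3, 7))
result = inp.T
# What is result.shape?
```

(7, 3, 8)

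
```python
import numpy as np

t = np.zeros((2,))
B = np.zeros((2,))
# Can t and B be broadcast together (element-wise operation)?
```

Yes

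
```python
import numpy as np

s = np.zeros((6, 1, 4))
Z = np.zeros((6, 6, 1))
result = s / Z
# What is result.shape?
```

(6, 6, 4)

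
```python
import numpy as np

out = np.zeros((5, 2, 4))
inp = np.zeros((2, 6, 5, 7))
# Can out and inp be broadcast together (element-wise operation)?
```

No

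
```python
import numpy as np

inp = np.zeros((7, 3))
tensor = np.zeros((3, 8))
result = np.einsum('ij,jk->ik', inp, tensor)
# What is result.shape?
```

(7, 8)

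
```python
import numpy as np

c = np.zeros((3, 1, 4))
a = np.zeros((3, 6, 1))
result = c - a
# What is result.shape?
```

(3, 6, 4)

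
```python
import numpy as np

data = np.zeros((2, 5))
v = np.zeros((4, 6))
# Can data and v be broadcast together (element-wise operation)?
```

No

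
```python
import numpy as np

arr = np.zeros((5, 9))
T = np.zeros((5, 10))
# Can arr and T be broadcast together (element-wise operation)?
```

No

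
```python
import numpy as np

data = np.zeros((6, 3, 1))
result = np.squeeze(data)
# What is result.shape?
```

(6, 3)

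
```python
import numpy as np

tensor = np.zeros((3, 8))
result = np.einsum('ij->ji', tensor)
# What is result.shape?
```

(8, 3)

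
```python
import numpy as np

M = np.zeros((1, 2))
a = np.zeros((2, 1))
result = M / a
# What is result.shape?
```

(2, 2)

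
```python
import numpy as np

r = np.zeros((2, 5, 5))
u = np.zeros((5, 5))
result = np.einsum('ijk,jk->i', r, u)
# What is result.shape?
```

(2,)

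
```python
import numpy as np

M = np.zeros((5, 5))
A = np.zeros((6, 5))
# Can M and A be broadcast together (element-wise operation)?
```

No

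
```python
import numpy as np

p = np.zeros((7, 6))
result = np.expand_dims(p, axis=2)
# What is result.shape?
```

(7, 6, 1)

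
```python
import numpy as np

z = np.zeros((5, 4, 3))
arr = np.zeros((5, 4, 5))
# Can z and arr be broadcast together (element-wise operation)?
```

No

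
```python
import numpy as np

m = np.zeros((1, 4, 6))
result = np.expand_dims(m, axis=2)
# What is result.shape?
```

(1, 4, 1, 6)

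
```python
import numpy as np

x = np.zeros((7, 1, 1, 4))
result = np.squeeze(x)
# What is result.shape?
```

(7, 4)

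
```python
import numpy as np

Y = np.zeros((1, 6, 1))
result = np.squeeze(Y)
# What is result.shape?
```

(6,)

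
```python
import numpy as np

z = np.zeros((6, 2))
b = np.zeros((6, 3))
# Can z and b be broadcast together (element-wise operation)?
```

No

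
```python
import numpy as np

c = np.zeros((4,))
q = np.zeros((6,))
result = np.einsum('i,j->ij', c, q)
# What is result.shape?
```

(4, 6)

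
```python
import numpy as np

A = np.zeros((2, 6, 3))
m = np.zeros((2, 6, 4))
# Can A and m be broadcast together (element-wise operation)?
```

No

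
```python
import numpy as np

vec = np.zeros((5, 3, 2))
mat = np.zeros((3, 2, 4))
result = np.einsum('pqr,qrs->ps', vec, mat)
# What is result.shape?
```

(5, 4)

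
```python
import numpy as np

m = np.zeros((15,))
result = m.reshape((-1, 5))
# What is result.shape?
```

(3, 5)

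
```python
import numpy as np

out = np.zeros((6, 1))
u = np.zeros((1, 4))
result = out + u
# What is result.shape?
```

(6, 4)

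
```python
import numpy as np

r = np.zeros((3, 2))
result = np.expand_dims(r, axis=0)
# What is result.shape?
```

(1, 3, 2)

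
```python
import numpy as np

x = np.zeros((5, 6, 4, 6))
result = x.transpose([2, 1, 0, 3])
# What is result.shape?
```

(4, 6, 5, 6)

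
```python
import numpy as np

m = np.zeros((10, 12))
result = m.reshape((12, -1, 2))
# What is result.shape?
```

(12, 5, 2)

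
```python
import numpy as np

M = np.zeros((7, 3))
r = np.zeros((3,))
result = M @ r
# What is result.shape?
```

(7,)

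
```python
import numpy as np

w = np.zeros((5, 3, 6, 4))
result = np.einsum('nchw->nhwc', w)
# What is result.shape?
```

(5, 6, 4, 3)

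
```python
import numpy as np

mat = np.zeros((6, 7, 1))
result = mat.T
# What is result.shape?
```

(1, 7, 6)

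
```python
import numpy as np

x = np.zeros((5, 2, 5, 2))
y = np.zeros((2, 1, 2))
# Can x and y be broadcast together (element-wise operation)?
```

Yes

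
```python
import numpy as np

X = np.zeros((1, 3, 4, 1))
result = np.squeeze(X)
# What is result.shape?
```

(3, 4)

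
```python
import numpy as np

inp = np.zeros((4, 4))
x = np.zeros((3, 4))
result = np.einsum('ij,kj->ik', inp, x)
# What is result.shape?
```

(4, 3)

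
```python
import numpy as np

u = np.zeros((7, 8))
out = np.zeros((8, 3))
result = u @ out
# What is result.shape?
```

(7, 3)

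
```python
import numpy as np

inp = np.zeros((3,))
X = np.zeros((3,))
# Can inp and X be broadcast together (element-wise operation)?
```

Yes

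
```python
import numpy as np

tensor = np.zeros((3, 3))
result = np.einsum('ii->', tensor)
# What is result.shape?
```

()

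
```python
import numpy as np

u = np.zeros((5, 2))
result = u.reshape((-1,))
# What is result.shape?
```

(10,)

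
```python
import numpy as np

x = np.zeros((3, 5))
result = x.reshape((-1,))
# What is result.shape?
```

(15,)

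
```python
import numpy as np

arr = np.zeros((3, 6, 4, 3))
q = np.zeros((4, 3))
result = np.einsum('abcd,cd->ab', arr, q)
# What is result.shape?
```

(3, 6)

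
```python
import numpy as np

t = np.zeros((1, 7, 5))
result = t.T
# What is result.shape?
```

(5, 7, 1)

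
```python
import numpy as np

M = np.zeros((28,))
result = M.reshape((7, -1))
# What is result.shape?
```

(7, 4)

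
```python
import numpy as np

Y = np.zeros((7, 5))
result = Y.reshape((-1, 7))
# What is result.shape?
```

(5, 7)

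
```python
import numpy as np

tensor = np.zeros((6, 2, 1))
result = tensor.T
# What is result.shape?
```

(1, 2, 6)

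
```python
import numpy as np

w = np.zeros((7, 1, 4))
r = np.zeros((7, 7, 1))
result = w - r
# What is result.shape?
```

(7, 7, 4)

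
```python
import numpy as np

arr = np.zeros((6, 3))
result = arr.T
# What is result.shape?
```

(3, 6)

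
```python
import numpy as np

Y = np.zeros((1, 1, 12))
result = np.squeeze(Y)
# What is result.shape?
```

(12,)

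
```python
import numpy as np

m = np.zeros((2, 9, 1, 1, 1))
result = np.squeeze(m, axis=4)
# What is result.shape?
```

(2, 9, 1, 1)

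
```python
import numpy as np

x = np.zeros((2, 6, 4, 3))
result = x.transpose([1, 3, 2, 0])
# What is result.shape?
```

(6, 3, 4, 2)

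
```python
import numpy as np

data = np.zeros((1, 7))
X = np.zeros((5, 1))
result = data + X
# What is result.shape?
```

(5, 7)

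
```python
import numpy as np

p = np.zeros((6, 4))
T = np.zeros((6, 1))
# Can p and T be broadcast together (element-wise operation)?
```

Yes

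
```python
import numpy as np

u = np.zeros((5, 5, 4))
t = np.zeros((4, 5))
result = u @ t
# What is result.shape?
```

(5, 5, 5)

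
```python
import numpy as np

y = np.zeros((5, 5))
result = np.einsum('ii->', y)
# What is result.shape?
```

()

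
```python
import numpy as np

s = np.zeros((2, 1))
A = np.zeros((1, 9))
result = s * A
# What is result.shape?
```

(2, 9)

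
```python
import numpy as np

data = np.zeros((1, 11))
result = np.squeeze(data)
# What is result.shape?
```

(11,)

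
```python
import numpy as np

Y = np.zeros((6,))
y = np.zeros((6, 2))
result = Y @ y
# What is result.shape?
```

(2,)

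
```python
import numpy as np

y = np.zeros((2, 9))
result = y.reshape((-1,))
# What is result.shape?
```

(18,)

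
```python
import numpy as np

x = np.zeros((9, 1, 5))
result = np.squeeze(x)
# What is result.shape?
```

(9, 5)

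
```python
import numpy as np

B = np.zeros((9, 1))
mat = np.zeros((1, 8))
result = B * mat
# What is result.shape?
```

(9, 8)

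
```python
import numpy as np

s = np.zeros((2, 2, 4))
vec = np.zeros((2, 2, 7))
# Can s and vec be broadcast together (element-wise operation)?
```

No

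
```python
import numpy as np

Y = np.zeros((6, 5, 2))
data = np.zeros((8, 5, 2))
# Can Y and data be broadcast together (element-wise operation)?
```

No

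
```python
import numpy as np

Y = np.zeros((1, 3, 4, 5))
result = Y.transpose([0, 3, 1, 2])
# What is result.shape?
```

(1, 5, 3, 4)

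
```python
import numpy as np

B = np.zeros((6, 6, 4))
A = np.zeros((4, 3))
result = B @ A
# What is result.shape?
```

(6, 6, 3)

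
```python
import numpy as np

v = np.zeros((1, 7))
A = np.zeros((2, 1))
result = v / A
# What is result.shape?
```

(2, 7)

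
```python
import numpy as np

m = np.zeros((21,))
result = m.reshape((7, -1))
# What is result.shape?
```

(7, 3)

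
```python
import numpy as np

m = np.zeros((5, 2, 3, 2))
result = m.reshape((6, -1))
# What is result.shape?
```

(6, 10)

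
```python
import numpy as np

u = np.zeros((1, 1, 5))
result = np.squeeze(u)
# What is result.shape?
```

(5,)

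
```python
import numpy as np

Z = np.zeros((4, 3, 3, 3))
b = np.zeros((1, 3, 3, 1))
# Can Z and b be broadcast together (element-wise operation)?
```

Yes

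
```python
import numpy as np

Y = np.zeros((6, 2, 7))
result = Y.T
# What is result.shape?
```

(7, 2, 6)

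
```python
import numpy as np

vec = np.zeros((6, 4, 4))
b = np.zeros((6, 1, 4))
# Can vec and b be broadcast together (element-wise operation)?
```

Yes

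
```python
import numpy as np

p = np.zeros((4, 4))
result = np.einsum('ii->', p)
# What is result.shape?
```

()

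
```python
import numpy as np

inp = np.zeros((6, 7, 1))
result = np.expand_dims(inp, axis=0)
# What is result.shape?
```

(1, 6, 7, 1)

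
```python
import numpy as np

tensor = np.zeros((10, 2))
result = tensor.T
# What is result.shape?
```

(2, 10)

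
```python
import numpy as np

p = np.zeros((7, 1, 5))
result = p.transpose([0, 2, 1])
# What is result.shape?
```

(7, 5, 1)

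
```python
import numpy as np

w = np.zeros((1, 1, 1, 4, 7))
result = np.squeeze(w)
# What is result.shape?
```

(4, 7)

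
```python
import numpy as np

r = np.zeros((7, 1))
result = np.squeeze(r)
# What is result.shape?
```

(7,)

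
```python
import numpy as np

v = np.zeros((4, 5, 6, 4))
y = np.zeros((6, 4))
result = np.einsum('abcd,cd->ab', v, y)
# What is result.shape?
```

(4, 5)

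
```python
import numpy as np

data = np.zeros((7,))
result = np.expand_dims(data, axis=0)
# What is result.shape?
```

(1, 7)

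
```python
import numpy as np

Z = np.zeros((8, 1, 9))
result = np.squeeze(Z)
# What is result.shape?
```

(8, 9)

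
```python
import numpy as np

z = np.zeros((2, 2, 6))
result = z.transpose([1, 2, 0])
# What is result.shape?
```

(2, 6, 2)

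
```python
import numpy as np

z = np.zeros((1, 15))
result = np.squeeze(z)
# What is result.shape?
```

(15,)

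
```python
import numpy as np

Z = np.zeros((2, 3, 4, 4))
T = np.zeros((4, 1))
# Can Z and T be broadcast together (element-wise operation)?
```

Yes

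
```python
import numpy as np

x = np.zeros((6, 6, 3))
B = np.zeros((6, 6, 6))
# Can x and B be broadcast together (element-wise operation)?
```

No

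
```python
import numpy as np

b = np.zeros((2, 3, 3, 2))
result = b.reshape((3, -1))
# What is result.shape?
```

(3, 12)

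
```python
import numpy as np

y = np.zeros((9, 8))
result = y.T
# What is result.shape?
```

(8, 9)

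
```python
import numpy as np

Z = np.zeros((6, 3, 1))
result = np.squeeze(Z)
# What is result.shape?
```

(6, 3)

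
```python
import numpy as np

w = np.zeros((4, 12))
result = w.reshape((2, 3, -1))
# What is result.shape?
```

(2, 3, 8)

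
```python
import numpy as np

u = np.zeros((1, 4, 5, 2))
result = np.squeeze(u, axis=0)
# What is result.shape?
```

(4, 5, 2)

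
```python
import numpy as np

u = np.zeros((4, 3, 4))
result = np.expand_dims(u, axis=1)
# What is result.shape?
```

(4, 1, 3, 4)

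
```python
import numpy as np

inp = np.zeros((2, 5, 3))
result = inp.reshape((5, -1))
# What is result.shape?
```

(5, 6)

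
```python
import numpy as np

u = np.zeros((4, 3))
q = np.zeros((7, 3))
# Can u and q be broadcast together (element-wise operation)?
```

No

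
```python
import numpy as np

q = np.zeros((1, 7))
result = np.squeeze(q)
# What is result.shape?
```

(7,)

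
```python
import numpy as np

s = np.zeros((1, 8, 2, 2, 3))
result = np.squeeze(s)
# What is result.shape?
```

(8, 2, 2, 3)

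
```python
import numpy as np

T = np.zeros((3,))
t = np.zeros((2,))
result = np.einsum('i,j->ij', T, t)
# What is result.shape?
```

(3, 2)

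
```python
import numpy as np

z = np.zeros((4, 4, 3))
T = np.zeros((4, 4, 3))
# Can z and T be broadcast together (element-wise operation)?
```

Yes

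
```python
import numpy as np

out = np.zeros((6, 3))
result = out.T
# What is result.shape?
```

(3, 6)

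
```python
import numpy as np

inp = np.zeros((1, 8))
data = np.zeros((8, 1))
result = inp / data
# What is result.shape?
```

(8, 8)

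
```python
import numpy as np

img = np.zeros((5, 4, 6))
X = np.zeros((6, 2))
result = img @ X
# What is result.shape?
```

(5, 4, 2)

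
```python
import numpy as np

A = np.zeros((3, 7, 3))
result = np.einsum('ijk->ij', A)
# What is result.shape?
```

(3, 7)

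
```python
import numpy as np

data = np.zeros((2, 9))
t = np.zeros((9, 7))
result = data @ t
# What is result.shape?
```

(2, 7)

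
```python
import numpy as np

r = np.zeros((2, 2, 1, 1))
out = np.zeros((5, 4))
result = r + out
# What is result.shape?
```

(2, 2, 5, 4)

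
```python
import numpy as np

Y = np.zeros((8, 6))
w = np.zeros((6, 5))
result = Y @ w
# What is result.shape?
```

(8, 5)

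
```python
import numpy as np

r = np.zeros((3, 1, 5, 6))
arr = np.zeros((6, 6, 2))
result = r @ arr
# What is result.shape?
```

(3, 6, 5, 2)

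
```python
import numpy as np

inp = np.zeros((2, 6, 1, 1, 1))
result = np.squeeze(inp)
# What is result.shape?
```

(2, 6)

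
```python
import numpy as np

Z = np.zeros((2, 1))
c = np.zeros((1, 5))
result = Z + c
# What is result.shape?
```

(2, 5)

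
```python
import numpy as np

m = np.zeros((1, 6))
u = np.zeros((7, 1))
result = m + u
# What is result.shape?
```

(7, 6)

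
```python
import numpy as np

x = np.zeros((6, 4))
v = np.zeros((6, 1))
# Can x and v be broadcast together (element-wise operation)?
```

Yes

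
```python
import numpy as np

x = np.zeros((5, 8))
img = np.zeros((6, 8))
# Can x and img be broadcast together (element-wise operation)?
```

No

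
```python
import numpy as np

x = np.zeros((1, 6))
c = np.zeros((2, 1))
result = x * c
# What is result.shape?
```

(2, 6)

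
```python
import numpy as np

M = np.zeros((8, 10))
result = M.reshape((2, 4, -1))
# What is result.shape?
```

(2, 4, 10)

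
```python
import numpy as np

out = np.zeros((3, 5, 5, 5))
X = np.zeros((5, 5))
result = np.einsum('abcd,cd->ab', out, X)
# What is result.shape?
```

(3, 5)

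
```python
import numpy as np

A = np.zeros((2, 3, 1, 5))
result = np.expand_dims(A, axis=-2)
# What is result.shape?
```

(2, 3, 1, 1, 5)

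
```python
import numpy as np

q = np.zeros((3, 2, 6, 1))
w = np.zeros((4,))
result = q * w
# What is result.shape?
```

(3, 2, 6, 4)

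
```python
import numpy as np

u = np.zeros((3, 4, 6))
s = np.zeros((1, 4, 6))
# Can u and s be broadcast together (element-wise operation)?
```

Yes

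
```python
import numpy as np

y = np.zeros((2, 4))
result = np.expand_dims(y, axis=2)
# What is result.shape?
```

(2, 4, 1)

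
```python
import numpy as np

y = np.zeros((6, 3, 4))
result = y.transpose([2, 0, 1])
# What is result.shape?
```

(4, 6, 3)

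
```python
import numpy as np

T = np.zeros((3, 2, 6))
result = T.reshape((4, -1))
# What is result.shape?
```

(4, 9)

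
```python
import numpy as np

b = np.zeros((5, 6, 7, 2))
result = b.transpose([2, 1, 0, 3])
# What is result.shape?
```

(7, 6, 5, 2)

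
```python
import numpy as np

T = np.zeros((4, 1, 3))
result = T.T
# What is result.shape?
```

(3, 1, 4)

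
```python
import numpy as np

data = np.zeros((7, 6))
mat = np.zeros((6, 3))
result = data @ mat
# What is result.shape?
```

(7, 3)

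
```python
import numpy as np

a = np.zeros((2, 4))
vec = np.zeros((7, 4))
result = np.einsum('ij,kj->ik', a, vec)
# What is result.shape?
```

(2, 7)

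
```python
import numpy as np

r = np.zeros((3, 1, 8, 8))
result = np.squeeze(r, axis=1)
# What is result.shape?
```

(3, 8, 8)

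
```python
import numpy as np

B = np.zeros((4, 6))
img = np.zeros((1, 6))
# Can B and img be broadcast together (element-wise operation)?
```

Yes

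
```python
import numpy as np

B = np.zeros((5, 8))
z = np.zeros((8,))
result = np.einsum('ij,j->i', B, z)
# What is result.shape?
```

(5,)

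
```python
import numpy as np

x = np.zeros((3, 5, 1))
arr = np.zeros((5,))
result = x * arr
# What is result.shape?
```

(3, 5, 5)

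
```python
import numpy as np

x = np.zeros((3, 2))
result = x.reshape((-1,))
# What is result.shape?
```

(6,)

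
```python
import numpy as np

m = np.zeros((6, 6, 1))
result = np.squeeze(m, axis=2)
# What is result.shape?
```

(6, 6)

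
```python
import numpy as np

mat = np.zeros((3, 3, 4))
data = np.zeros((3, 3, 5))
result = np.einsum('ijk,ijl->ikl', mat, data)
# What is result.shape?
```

(3, 4, 5)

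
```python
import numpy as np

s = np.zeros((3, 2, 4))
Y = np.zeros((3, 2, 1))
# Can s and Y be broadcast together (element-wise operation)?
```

Yes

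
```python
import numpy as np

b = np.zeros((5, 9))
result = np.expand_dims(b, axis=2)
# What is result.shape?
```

(5, 9, 1)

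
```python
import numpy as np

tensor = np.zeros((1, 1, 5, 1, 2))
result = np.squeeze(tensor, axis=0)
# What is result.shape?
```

(1, 5, 1, 2)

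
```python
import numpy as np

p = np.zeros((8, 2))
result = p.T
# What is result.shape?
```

(2, 8)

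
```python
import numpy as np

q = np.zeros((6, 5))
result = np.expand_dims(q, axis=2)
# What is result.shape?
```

(6, 5, 1)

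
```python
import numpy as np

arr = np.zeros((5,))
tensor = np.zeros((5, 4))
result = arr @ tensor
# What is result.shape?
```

(4,)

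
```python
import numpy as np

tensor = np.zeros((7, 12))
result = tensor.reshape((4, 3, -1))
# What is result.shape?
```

(4, 3, 7)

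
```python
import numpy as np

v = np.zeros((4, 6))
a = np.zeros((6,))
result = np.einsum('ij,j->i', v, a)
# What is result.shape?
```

(4,)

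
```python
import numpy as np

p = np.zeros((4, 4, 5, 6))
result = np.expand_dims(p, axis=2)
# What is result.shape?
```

(4, 4, 1, 5, 6)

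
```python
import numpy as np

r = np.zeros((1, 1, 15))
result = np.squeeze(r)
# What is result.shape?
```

(15,)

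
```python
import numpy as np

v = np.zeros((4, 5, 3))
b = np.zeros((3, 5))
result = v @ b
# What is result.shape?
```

(4, 5, 5)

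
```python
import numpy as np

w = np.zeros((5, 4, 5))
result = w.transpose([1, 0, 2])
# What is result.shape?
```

(4, 5, 5)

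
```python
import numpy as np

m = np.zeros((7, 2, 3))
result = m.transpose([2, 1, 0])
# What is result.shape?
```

(3, 2, 7)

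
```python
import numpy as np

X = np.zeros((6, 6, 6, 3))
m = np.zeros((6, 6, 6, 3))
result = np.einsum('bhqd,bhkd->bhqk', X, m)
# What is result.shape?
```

(6, 6, 6, 6)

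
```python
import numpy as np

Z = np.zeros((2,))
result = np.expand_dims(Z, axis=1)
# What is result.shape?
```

(2, 1)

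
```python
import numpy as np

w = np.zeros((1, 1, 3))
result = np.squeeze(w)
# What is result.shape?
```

(3,)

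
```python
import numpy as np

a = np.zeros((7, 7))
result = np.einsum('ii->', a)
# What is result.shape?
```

()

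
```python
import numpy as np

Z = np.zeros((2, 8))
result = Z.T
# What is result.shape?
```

(8, 2)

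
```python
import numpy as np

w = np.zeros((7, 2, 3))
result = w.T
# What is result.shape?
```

(3, 2, 7)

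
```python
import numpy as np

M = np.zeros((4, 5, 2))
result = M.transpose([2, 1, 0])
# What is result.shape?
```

(2, 5, 4)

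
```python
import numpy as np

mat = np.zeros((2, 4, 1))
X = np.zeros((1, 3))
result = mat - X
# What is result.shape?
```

(2, 4, 3)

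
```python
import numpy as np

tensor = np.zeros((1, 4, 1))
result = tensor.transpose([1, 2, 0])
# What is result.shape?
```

(4, 1, 1)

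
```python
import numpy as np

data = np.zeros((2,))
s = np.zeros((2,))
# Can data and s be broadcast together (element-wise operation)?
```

Yes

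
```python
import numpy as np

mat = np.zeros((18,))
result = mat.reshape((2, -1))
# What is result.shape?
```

(2, 9)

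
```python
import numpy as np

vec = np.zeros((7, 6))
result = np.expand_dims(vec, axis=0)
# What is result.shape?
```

(1, 7, 6)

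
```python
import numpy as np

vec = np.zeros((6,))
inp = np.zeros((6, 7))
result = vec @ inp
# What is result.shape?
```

(7,)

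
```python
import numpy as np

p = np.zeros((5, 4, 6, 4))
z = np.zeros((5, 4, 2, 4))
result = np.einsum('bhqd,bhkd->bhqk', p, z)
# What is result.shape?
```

(5, 4, 6, 2)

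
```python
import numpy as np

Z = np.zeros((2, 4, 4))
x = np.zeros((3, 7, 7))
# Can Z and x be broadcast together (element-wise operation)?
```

No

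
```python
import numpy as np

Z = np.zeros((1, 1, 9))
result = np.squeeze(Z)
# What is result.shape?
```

(9,)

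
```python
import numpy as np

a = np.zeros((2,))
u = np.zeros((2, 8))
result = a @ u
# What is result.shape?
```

(8,)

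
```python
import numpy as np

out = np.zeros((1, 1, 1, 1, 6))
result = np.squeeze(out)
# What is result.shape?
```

(6,)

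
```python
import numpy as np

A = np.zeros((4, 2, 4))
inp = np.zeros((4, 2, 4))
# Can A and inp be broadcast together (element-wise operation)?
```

Yes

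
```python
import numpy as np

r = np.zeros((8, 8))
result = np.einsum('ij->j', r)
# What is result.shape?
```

(8,)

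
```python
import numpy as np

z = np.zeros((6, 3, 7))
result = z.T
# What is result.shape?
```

(7, 3, 6)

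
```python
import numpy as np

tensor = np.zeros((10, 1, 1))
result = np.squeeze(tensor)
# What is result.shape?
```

(10,)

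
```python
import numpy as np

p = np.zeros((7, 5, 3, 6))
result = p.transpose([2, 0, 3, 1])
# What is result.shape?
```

(3, 7, 6, 5)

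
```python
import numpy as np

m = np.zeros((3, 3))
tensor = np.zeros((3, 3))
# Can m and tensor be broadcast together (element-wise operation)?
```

Yes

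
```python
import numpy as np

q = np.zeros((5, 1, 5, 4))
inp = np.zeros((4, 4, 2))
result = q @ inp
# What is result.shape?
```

(5, 4, 5, 2)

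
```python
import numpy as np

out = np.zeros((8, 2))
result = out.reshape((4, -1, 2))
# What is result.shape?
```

(4, 2, 2)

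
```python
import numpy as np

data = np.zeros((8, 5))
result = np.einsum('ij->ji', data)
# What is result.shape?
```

(5, 8)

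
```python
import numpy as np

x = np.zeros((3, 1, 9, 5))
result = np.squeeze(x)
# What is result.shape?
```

(3, 9, 5)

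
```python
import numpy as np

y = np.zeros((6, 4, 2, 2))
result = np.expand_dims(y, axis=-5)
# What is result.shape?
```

(1, 6, 4, 2, 2)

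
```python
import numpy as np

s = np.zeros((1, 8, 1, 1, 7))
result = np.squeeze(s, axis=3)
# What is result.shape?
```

(1, 8, 1, 7)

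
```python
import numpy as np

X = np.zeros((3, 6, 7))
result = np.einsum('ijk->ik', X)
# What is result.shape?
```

(3, 7)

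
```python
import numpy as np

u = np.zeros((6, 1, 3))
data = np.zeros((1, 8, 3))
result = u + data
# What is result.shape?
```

(6, 8, 3)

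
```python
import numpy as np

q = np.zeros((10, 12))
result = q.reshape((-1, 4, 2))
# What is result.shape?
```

(15, 4, 2)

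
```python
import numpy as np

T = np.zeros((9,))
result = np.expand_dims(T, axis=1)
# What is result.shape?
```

(9, 1)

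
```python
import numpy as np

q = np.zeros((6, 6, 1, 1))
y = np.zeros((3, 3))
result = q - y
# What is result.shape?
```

(6, 6, 3, 3)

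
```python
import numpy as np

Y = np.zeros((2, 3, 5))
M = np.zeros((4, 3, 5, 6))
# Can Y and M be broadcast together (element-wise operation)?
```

No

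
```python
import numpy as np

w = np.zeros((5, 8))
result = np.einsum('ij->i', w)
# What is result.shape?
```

(5,)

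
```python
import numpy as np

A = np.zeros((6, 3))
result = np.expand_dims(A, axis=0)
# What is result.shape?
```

(1, 6, 3)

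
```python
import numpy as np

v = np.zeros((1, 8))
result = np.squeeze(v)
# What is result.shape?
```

(8,)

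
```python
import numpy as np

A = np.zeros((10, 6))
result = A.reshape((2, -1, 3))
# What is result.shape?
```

(2, 10, 3)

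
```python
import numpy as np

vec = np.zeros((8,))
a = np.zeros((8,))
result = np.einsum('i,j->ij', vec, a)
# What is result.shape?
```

(8, 8)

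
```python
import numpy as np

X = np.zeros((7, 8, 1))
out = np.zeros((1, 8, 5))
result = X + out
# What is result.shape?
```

(7, 8, 5)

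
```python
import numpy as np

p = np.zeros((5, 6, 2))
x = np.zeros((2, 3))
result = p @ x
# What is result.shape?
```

(5, 6, 3)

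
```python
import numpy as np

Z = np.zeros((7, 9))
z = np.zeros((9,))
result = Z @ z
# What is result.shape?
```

(7,)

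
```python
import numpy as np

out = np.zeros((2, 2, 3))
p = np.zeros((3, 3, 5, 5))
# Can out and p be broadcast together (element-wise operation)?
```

No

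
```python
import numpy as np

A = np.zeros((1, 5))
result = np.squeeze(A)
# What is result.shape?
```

(5,)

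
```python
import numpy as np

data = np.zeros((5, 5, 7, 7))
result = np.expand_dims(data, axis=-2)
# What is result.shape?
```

(5, 5, 7, 1, 7)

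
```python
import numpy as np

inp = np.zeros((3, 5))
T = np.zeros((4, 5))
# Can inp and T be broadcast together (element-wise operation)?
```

No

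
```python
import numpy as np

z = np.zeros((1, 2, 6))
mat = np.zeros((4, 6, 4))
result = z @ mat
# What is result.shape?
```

(4, 2, 4)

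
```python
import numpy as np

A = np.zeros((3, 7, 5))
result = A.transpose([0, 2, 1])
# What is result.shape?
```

(3, 5, 7)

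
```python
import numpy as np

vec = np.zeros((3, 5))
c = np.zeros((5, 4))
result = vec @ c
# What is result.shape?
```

(3, 4)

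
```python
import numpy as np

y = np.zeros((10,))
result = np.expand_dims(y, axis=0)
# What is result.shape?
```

(1, 10)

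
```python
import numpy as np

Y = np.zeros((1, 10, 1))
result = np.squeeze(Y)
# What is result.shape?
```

(10,)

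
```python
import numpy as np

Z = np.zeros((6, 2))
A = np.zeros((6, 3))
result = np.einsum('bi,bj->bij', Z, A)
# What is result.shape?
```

(6, 2, 3)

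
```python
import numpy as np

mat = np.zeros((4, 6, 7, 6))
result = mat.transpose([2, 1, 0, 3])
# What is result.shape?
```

(7, 6, 4, 6)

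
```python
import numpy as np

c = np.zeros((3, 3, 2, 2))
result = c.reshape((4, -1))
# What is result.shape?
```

(4, 9)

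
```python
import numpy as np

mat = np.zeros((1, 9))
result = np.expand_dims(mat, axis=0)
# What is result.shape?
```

(1, 1, 9)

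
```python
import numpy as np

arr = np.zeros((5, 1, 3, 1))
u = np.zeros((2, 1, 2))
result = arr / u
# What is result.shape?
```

(5, 2, 3, 2)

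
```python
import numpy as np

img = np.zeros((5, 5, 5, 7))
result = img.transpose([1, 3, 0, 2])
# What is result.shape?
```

(5, 7, 5, 5)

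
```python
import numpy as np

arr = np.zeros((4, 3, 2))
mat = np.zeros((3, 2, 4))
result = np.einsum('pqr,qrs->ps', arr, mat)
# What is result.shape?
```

(4, 4)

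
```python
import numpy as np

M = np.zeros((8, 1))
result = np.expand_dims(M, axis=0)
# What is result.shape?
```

(1, 8, 1)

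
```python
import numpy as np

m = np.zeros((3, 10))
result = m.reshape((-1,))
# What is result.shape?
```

(30,)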